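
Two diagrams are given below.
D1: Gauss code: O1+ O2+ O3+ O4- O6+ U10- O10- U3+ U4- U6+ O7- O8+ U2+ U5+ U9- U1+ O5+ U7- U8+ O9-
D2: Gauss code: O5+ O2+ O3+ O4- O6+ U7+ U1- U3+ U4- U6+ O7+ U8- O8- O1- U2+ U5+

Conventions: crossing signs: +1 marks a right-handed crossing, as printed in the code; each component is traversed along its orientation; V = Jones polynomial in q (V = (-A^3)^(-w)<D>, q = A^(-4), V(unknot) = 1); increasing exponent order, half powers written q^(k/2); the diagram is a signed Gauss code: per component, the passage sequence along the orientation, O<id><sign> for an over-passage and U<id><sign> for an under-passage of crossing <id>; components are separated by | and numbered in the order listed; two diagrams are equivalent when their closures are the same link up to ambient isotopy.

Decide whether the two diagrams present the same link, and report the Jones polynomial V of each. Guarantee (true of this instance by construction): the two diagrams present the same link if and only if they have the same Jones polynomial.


equivalent: yes
V(D1) = 1  (w +2, c 10, <D> = A^6)
V(D2) = 1  [8 crossings, <D> = A^6, w = +2]
key observation: from 10 to 8 crossings by R-moves: one link, two diagrams


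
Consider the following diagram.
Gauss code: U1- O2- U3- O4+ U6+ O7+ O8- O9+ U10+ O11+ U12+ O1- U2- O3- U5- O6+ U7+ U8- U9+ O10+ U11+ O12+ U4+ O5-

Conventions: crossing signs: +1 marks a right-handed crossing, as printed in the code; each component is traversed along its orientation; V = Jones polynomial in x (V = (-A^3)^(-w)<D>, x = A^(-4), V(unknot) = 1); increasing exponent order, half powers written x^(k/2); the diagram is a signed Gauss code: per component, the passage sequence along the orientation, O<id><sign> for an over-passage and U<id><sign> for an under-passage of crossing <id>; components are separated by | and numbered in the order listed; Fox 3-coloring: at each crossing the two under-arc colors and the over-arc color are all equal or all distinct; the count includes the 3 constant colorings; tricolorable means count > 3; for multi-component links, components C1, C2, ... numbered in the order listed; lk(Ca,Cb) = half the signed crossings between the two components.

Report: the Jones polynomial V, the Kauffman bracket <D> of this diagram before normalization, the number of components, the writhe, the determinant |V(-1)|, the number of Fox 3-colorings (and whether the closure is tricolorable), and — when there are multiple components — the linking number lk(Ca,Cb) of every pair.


V = x^-3 - 2x^-2 + 3x^-1 - 4 + 6x - 6x^2 + 6x^3 - 5x^4 + 3x^5 - 2x^6 + x^7
<D> = A^-22 - 2A^-18 + 3A^-14 - 5A^-10 + 6A^-6 - 6A^-2 + 6A^2 - 4A^6 + 3A^10 - 2A^14 + A^18 (w = +2)
1 component over 12 crossings, w = +2
9 Fox colorings among 3^12, |V(-1)| = 39: tricolorable
why: the span of V is 10, forcing >= 10 crossings in any diagram


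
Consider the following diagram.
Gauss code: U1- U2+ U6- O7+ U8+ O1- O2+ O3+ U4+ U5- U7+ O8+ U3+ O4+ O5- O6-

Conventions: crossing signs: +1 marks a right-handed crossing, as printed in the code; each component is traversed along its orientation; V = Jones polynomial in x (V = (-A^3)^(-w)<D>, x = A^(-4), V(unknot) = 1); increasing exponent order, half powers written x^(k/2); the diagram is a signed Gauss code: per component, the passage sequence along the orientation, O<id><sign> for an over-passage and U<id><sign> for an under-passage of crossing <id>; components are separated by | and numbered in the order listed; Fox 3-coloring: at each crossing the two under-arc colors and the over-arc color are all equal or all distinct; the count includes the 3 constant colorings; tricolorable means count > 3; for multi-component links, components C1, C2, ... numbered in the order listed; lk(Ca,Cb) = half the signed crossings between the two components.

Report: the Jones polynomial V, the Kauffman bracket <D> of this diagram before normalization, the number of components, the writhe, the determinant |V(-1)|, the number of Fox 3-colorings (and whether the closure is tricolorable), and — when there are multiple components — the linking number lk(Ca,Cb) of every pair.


V = x + x^3 - x^4
<D> = -A^-10 + A^-6 + A^2 (w = +2)
1 component over 8 crossings, w = +2
9 Fox colorings among 3^8, |V(-1)| = 3: tricolorable
why: det 3 = |V(-1)|; divisible by 3, so tricolorable


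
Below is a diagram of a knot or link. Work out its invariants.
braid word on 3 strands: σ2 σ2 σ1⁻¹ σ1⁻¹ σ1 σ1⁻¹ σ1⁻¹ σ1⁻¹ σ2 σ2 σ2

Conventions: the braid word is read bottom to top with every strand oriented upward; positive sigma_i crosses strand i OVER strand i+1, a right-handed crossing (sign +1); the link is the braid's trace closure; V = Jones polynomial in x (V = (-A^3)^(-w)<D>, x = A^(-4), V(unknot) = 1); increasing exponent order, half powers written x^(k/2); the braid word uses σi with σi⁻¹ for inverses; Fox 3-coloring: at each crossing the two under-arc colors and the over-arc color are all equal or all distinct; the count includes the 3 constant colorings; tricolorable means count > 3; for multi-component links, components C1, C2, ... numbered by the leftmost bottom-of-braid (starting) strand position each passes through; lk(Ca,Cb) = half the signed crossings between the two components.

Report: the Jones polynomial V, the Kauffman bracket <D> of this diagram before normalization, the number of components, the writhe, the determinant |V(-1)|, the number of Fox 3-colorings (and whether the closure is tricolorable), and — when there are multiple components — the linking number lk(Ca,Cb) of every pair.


V = -x^(-7/2) + x^(-5/2) - 2x^(-3/2) + 2x^(-1/2) - 4x^(1/2) + 3x^(3/2) - 3x^(5/2) + 2x^(7/2) - x^(9/2) + x^(11/2)
<D> = -A^-19 + A^-15 - 2A^-11 + 3A^-7 - 3A^-3 + 4A - 2A^5 + 2A^9 - A^13 + A^17 (w = +1)
2 components over 11 crossings, w = +1
lk(C1,C2): -2
3 Fox colorings among 3^11, |V(-1)| = 20: not tricolorable
why: w = +1 (over 11 crossings) is diagram-only; (-A^3)^(-1) removes it from V


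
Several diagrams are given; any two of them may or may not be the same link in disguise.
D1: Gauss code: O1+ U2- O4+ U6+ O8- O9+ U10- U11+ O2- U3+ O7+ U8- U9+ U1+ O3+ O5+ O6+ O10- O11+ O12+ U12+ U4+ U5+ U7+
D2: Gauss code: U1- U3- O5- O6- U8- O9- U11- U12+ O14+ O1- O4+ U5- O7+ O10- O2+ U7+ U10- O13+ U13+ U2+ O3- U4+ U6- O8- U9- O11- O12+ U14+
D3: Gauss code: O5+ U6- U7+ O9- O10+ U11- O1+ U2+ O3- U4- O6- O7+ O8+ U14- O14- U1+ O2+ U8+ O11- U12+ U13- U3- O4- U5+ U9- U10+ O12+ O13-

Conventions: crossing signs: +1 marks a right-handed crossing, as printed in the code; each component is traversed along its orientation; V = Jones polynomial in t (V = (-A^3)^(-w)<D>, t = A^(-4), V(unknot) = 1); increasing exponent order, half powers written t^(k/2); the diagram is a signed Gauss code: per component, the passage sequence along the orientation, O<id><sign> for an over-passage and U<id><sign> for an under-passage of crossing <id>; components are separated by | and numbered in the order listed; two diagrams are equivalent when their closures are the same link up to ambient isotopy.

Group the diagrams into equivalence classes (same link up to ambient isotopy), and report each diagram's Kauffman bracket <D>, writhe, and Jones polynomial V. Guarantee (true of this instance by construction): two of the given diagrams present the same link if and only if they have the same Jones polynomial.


grouping into links: {D1} | {D2} | {D3}
V(D1) = t - t^2 + 2t^3 - t^4 + t^5 - t^6  (w +6, c 12, <D> = -A^-6 + A^-2 - A^2 + 2A^6 - A^10 + A^14)
D2 (bracket A^-2 - A^2 + 2A^6 - A^10 + A^14 - A^18; 14 crossings at w = -2): V = -t^-6 + t^-5 - t^-4 + 2t^-3 - t^-2 + t^-1
V(D3) = -t^-3 + 2t^-2 - 2t^-1 + 3 - 2t + 2t^2 - t^3  (w 0, c 14, <D> = -A^-12 + 2A^-8 - 2A^-4 + 3 - 2A^4 + 2A^8 - A^12)
key observation: 3 classes among 3 diagrams; unequal V(t) rules out equality


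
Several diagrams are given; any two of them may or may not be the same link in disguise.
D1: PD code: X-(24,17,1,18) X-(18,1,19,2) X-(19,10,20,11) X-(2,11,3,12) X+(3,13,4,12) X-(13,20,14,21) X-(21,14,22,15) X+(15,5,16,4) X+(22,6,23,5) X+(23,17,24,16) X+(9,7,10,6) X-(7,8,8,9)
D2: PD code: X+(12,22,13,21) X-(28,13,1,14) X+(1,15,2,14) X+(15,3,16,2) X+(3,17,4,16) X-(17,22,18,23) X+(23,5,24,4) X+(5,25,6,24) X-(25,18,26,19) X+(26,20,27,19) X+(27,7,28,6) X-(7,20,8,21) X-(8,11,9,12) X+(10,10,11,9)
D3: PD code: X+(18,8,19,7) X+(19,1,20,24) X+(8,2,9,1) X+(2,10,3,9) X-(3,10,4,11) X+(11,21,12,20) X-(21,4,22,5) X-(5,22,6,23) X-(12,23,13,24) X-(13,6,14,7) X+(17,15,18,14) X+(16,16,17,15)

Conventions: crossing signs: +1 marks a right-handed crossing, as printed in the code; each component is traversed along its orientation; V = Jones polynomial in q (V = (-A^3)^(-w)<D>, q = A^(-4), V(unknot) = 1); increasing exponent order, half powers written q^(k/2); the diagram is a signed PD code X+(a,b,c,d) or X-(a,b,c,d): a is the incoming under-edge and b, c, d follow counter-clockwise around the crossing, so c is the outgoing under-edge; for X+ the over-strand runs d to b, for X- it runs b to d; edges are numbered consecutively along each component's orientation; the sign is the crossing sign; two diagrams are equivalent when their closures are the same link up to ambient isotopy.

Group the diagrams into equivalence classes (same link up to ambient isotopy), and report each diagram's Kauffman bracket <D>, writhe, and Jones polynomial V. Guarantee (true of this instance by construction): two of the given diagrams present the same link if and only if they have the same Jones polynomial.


classes: {D1} | {D2} | {D3}
V(D1) = -q^-4 + q^-3 + q^-1  [12 crossings, <D> = A^-2 + A^6 - A^10, w = -2]
V(D2) = q^2 + q^4 - q^5 + q^6 - q^7  (w +4, c 14, <D> = -A^-16 + A^-12 - A^-8 + A^-4 + A^4)
V(D3) = 1  [12 crossings, <D> = A^6, w = +2]
note: V(q) takes 3 values over 3 diagrams, fixing the grouping


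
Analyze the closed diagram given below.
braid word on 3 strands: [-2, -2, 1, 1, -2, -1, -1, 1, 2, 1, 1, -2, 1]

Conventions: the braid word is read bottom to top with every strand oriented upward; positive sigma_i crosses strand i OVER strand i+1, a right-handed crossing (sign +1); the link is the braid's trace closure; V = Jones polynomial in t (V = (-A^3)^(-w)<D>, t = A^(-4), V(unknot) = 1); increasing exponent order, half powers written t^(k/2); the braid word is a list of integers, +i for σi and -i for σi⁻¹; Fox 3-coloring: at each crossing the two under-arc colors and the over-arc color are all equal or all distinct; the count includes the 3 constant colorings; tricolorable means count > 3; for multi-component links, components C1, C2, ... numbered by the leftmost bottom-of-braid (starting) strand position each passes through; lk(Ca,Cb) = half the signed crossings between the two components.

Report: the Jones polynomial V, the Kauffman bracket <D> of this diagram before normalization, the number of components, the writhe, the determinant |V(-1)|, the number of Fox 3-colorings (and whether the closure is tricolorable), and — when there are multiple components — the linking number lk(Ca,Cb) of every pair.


Jones polynomial: V(t) = -t^(-7/2) + 3t^(-5/2) - 5t^(-3/2) + 7t^(-1/2) - 9t^(1/2) + 8t^(3/2) - 8t^(5/2) + 5t^(7/2) - 3t^(9/2) + t^(11/2)
<D> = -A^-19 + 3A^-15 - 5A^-11 + 8A^-7 - 8A^-3 + 9A - 7A^5 + 5A^9 - 3A^13 + A^17; writhe +1
components 2, writhe +1 (13 crossings)
linking number lk(C1,C2) = +1
3-colorings: 3 of 3^13, det 50 — not tricolorable
note: the span of V is 9, within the link bound 13 + 2 - 1


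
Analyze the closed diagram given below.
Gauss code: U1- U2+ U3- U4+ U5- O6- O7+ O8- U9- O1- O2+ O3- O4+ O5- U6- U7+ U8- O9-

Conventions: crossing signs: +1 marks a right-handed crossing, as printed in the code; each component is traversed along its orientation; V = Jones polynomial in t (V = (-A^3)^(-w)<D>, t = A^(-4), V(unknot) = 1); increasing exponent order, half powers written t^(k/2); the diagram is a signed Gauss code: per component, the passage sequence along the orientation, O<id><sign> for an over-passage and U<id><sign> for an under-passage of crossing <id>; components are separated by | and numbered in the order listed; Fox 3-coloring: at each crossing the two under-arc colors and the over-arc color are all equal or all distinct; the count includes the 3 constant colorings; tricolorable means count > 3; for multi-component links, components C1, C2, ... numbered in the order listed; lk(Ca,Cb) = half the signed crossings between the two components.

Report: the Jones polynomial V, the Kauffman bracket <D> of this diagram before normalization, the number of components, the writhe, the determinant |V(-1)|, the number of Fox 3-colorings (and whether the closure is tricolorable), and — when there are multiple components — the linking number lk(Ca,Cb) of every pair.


Jones polynomial: V(t) = -t^-4 + t^-3 + t^-1
<D> = -A^-5 - A^3 + A^7; writhe -3
components 1, writhe -3 (9 crossings)
3-colorings: 9 of 3^9, det 3 — tricolorable
note: det 3 = |V(-1)|; divisible by 3, so tricolorable


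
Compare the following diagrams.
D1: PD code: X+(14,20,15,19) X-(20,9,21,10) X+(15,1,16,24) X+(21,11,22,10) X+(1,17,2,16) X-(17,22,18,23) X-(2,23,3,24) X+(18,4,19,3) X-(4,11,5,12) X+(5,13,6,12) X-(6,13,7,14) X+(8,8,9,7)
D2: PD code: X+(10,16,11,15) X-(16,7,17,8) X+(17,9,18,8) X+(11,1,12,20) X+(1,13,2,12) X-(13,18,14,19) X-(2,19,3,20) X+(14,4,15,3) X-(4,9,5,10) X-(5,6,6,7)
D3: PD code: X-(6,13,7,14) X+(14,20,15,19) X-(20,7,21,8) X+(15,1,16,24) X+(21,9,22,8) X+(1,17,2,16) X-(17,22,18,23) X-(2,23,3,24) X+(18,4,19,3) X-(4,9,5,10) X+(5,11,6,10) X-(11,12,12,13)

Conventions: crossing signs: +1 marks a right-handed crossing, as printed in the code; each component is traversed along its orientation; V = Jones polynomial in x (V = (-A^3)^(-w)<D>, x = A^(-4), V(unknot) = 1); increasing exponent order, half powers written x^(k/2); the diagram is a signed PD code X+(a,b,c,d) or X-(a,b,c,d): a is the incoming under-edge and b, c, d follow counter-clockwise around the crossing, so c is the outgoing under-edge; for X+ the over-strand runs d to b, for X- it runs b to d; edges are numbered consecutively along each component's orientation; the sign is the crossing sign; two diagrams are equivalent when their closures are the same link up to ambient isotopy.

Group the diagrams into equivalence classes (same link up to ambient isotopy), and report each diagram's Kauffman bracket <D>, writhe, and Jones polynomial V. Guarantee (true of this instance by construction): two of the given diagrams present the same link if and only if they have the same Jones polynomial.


equivalence classes: {D1, D2, D3}
D1 (bracket -A^-10 + A^-6 + A^2; 12 crossings at w = +2): V = x + x^3 - x^4
V(D2) = x + x^3 - x^4  (w 0, c 10, <D> = -A^-16 + A^-12 + A^-4)
V(D3) = x + x^3 - x^4  [12 crossings, <D> = -A^-16 + A^-12 + A^-4, w = 0]
key observation: one V(x) for all 3 diagrams — one class (guaranteed)


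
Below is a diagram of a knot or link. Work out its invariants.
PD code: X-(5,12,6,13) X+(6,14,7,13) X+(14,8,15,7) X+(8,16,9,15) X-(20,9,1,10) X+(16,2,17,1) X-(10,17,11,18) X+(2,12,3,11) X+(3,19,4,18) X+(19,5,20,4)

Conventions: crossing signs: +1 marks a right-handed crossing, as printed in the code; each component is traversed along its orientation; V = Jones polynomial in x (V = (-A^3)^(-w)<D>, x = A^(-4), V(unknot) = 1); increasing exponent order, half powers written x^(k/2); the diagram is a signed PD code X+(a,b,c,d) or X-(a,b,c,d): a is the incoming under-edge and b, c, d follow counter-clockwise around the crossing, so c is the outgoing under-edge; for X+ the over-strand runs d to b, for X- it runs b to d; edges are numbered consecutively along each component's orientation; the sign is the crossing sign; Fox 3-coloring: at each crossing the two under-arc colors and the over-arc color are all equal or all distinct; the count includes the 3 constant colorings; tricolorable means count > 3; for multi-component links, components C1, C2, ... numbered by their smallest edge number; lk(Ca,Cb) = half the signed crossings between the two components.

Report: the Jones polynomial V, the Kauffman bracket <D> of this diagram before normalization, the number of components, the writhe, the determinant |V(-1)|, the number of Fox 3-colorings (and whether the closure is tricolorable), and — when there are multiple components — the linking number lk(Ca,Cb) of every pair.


V(x) = 2x - 2x^2 + 3x^3 - 3x^4 + 2x^5 - 2x^6 + x^7
bracket: A^-16 - 2A^-12 + 2A^-8 - 3A^-4 + 3 - 2A^4 + 2A^8, w = +4
1 component, writhe +4, over 10 crossings
det 15, colorings 9 of 3^10 — tricolorable
observation: det 15 = |V(-1)|; divisible by 3, so tricolorable


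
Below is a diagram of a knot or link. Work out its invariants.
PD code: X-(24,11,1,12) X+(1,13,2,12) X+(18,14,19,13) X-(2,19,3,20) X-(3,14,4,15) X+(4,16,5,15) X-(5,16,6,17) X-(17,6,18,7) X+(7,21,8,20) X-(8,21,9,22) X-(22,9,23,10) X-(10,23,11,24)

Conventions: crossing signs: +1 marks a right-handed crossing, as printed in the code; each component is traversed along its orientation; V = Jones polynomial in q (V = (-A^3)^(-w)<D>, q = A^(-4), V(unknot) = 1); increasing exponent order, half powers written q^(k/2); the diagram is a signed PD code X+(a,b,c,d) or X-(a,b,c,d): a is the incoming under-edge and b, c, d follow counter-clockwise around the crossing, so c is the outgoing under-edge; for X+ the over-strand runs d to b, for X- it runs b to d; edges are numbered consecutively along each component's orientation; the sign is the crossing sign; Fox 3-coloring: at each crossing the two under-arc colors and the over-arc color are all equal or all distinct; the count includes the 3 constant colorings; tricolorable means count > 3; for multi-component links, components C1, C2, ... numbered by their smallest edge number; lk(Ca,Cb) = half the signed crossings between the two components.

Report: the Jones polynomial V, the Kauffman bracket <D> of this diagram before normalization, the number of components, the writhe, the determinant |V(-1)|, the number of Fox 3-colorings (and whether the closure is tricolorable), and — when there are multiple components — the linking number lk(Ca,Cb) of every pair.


V = -q^-6 + q^-5 - q^-4 + 2q^-3 - q^-2 + q^-1
<D> = A^-8 - A^-4 + 2 - A^4 + A^8 - A^12 (w = -4)
1 component over 12 crossings, w = -4
3 Fox colorings among 3^12, |V(-1)| = 7: not tricolorable
why: w = -4 shifts under R1 moves; the (-A^3)^(4) factor cancels that in V


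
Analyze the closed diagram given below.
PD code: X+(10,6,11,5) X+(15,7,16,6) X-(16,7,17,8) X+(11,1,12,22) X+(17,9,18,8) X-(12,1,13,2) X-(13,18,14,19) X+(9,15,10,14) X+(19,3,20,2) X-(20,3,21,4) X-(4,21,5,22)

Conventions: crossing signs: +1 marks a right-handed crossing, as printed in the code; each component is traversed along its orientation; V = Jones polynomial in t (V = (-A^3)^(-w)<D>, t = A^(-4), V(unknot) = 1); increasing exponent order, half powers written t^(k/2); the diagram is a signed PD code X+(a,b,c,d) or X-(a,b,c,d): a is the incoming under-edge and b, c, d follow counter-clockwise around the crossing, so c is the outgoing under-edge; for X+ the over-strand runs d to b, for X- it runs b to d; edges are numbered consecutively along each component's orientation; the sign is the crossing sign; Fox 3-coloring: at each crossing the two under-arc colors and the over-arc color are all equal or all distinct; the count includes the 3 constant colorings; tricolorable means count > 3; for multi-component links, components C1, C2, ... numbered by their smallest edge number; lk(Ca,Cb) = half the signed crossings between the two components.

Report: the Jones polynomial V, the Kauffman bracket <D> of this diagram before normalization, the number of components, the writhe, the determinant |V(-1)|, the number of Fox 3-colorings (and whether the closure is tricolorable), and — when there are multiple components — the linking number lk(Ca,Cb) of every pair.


V = 1
<D> = -A^3 (w = +1)
1 component over 11 crossings, w = +1
3 Fox colorings among 3^11, |V(-1)| = 1: not tricolorable
why: w = +1 (over 11 crossings) is diagram-only; (-A^3)^(-1) removes it from V


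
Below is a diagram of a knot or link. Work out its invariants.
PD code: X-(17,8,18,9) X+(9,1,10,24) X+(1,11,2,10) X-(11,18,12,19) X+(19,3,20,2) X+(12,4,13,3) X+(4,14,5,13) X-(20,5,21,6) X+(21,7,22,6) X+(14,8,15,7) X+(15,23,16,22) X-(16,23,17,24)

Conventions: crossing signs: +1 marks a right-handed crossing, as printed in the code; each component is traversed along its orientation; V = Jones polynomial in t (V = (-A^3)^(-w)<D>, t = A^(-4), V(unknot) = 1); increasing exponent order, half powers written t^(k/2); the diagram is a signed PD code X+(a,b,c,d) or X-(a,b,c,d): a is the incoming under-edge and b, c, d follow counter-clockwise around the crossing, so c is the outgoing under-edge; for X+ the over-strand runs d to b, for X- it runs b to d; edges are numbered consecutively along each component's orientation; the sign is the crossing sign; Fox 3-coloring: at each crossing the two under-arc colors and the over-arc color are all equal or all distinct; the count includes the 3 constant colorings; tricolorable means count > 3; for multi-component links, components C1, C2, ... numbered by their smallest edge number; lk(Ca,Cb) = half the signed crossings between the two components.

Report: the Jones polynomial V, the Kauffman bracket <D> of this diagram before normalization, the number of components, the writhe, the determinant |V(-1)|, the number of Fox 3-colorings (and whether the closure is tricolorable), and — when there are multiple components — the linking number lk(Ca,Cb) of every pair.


Jones polynomial: V(t) = t - t^2 + 2t^3 - t^4 + t^5 - t^6
<D> = -A^-12 + A^-8 - A^-4 + 2 - A^4 + A^8; writhe +4
components 1, writhe +4 (12 crossings)
3-colorings: 3 of 3^12, det 7 — not tricolorable
note: w = +4 (over 12 crossings) is diagram-only; (-A^3)^(-4) removes it from V


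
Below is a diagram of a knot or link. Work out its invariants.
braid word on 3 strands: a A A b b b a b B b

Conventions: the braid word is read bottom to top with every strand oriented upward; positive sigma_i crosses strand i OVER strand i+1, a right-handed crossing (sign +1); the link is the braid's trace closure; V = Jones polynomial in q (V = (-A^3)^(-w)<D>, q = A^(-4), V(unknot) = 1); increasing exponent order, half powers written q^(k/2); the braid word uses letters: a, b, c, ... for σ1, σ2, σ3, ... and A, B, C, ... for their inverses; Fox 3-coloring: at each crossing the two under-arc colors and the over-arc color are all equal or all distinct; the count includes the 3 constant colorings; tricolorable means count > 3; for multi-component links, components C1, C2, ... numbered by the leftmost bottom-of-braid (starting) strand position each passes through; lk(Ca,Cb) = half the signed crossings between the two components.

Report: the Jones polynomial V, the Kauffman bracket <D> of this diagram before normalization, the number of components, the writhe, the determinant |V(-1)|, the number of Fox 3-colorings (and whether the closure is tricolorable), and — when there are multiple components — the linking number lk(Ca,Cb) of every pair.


Jones polynomial: V(q) = q + q^3 - q^4
<D> = -A^-4 + 1 + A^8; writhe +4
components 1, writhe +4 (10 crossings)
3-colorings: 9 of 3^10, det 3 — tricolorable
note: w = +4 (over 10 crossings) is diagram-only; (-A^3)^(-4) removes it from V


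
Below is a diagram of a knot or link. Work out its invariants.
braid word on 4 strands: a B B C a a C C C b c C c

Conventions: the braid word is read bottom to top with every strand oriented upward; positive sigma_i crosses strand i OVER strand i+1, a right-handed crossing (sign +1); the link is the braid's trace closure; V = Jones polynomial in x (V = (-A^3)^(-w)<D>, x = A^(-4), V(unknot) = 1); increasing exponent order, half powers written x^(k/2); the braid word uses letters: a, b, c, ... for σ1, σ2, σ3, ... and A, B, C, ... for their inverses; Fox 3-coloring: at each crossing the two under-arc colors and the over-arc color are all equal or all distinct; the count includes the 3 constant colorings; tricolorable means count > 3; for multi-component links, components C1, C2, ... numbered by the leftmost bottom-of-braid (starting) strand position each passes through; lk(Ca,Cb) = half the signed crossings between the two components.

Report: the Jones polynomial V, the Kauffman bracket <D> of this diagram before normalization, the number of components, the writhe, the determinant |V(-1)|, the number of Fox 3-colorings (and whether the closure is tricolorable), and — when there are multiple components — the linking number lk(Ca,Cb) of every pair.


V(x) = -x^-6 + 2x^-5 - 4x^-4 + 5x^-3 - 4x^-2 + 5x^-1 - 3 + 2x - x^2
bracket: A^-11 - 2A^-7 + 3A^-3 - 5A + 4A^5 - 5A^9 + 4A^13 - 2A^17 + A^21, w = -1
1 component, writhe -1, over 13 crossings
det 27, colorings 9 of 3^13 — tricolorable
observation: free reduction leaves σ1 σ2⁻¹ σ2⁻¹ σ3⁻¹ σ1 σ1 σ3⁻¹ σ3⁻¹ σ3⁻¹ σ2 σ3 of the original 13 letters


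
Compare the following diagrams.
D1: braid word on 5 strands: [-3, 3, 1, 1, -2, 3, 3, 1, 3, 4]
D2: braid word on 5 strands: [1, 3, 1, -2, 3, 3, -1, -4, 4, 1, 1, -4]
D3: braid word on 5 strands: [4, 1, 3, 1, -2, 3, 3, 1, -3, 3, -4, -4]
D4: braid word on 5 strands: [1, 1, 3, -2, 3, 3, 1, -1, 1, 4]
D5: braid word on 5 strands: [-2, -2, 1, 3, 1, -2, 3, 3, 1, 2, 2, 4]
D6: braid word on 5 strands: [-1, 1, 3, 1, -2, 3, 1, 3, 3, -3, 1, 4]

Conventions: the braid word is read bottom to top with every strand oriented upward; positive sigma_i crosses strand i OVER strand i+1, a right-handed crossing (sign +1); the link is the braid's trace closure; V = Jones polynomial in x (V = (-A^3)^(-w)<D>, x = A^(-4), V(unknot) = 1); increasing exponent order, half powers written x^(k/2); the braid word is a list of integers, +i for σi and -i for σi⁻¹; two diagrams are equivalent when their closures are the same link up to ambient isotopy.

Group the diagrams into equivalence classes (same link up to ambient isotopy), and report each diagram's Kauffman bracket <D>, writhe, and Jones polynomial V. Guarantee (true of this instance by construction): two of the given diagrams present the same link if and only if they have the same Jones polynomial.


classes: {D1, D2, D3, D4, D5, D6}
V(D1) = x^2 + 2x^4 - 2x^5 + x^6 - 2x^7 + x^8  [10 crossings, <D> = A^-14 - 2A^-10 + A^-6 - 2A^-2 + 2A^2 + A^10, w = +6]
D2 (bracket A^-20 - 2A^-16 + A^-12 - 2A^-8 + 2A^-4 + A^4; 12 crossings at w = +4): V = x^2 + 2x^4 - 2x^5 + x^6 - 2x^7 + x^8
V(D3) = x^2 + 2x^4 - 2x^5 + x^6 - 2x^7 + x^8  (w +4, c 12, <D> = A^-20 - 2A^-16 + A^-12 - 2A^-8 + 2A^-4 + A^4)
V(D4) = x^2 + 2x^4 - 2x^5 + x^6 - 2x^7 + x^8  [10 crossings, <D> = A^-14 - 2A^-10 + A^-6 - 2A^-2 + 2A^2 + A^10, w = +6]
V(D5) = x^2 + 2x^4 - 2x^5 + x^6 - 2x^7 + x^8  [12 crossings, <D> = A^-14 - 2A^-10 + A^-6 - 2A^-2 + 2A^2 + A^10, w = +6]
D6 (bracket A^-14 - 2A^-10 + A^-6 - 2A^-2 + 2A^2 + A^10; 12 crossings at w = +6): V = x^2 + 2x^4 - 2x^5 + x^6 - 2x^7 + x^8
note: all 6 diagrams share one V(x), hence one class


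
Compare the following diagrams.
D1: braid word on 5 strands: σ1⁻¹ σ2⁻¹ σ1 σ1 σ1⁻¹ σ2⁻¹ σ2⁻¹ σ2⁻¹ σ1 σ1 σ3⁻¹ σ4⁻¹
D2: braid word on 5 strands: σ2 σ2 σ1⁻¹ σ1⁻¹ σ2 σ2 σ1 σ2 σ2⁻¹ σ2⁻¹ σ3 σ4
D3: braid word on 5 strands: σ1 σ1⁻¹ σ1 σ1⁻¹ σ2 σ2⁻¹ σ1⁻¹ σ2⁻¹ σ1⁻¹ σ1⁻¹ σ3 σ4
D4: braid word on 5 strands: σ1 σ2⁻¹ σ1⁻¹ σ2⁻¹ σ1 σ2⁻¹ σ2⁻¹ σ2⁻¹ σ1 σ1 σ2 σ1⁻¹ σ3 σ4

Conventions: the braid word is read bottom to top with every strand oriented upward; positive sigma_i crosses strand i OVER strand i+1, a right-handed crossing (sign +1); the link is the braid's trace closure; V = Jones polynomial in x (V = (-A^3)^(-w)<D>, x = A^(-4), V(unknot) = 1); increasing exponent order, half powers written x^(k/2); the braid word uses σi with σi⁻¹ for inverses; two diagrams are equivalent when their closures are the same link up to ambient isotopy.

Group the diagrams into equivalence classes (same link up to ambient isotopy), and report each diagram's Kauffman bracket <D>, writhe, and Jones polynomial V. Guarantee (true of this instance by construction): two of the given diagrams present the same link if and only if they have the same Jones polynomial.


classes: {D1, D4} | {D2} | {D3}
V(D1) = x^-5 - 2x^-4 + 2x^-3 - 2x^-2 + 2x^-1 - 1 + x  [12 crossings, <D> = A^-16 - A^-12 + 2A^-8 - 2A^-4 + 2 - 2A^4 + A^8, w = -4]
V(D2) = 1  (w +4, c 12, <D> = A^12)
V(D3) = -x^-4 + x^-3 + x^-1  (w -2, c 12, <D> = A^-2 + A^6 - A^10)
V(D4) = x^-5 - 2x^-4 + 2x^-3 - 2x^-2 + 2x^-1 - 1 + x  [14 crossings, <D> = A^-4 - 1 + 2A^4 - 2A^8 + 2A^12 - 2A^16 + A^20, w = 0]
note: comparing 4 Jones polynomials yields 3 groups


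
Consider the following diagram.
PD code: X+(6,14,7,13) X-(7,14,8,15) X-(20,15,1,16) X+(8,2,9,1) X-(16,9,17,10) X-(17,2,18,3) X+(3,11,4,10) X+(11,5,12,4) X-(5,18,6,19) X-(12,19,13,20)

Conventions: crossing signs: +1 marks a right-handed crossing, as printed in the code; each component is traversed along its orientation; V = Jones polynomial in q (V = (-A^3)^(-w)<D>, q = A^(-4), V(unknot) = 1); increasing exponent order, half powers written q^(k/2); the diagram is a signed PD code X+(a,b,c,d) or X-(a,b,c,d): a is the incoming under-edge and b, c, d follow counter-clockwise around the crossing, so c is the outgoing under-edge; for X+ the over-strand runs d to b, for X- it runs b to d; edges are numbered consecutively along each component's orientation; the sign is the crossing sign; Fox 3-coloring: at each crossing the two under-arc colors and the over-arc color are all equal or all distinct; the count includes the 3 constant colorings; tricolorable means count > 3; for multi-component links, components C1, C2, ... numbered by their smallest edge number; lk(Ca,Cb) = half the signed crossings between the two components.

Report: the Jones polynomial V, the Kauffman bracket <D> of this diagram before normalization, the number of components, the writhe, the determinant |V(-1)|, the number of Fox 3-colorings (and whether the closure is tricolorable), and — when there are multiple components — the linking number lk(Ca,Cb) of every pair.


V(q) = -q^-5 + q^-4 - q^-3 + 2q^-2 - q^-1 + 2 - q
bracket: -A^-10 + 2A^-6 - A^-2 + 2A^2 - A^6 + A^10 - A^14, w = -2
1 component, writhe -2, over 10 crossings
det 9, colorings 9 of 3^10 — tricolorable
observation: det 9 = |V(-1)|; divisible by 3, so tricolorable


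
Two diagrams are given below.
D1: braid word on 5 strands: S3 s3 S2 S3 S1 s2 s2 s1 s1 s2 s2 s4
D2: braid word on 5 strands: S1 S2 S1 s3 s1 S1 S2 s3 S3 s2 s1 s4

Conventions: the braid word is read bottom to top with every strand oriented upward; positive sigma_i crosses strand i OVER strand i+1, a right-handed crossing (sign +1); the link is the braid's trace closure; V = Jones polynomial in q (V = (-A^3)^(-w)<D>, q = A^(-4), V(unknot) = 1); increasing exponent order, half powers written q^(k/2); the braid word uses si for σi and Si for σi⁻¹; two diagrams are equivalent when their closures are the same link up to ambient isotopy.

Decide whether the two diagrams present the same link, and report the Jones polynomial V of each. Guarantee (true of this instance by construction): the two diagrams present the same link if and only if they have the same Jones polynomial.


same link: no
V(D1) = q - q^2 + 2q^3 - q^4 + q^5 - q^6  [12 crossings, <D> = -A^-12 + A^-8 - A^-4 + 2 - A^4 + A^8, w = +4]
D2 (bracket 1; 12 crossings at w = 0): V = 1
note: comparing 2 Jones polynomials yields 2 groups


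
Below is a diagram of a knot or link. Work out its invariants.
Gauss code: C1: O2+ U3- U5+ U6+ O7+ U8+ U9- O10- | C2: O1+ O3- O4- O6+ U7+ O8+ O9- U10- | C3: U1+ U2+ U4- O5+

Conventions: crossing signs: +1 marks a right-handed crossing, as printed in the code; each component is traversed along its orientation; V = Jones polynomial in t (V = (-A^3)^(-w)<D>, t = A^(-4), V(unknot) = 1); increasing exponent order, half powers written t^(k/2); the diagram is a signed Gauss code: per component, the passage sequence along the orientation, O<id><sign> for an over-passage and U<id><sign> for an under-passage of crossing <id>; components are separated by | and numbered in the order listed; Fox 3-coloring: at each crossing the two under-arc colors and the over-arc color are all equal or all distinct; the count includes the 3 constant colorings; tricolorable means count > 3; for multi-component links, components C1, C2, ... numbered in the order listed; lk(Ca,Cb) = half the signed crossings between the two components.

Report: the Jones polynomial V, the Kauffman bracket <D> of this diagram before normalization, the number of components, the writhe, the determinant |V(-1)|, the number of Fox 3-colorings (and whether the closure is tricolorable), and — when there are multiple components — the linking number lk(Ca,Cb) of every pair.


V(t) = 1 + t + t^2 + t^3
bracket: A^-6 + A^-2 + A^2 + A^6, w = +2
3 components, writhe +2, over 10 crossings
lk(C1,C2) = 0
linking number lk(C1,C3) = +1
lk(C2,C3): 0
det 0, colorings 9 of 3^10 — tricolorable
observation: span 3 respects span(V) <= c + mu - 1 = 12 for this 3-component diagram


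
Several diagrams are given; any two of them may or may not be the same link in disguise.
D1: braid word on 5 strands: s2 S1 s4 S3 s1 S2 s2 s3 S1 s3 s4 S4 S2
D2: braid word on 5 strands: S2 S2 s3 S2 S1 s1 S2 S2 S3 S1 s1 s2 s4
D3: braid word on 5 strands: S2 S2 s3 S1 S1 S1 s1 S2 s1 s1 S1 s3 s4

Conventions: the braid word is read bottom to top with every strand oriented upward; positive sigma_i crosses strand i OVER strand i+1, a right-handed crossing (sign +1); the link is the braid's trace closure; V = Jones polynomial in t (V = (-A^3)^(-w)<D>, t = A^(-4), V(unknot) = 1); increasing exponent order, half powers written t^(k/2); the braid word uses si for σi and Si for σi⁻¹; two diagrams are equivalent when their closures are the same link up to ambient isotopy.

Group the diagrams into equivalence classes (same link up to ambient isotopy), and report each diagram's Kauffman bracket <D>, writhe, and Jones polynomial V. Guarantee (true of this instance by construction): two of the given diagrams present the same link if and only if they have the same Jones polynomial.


grouping into links: {D1} | {D2} | {D3}
V(D1) = -t^(-1/2) - t^(1/2)  (w +1, c 13, <D> = A + A^5)
V(D2) = t^(-9/2) - t^(-5/2) - t^(-3/2) - t^(-1/2)  [13 crossings, <D> = A^-7 + A^-3 + A - A^9, w = -3]
V(D3) = t^(-11/2) - 2t^(-9/2) + 2t^(-7/2) - 3t^(-5/2) + 3t^(-3/2) - 3t^(-1/2) + t^(1/2) - t^(3/2)  (w -1, c 13, <D> = A^-9 - A^-5 + 3A^-1 - 3A^3 + 3A^7 - 2A^11 + 2A^15 - A^19)
key observation: 3 classes among 3 diagrams; unequal V(t) rules out equality


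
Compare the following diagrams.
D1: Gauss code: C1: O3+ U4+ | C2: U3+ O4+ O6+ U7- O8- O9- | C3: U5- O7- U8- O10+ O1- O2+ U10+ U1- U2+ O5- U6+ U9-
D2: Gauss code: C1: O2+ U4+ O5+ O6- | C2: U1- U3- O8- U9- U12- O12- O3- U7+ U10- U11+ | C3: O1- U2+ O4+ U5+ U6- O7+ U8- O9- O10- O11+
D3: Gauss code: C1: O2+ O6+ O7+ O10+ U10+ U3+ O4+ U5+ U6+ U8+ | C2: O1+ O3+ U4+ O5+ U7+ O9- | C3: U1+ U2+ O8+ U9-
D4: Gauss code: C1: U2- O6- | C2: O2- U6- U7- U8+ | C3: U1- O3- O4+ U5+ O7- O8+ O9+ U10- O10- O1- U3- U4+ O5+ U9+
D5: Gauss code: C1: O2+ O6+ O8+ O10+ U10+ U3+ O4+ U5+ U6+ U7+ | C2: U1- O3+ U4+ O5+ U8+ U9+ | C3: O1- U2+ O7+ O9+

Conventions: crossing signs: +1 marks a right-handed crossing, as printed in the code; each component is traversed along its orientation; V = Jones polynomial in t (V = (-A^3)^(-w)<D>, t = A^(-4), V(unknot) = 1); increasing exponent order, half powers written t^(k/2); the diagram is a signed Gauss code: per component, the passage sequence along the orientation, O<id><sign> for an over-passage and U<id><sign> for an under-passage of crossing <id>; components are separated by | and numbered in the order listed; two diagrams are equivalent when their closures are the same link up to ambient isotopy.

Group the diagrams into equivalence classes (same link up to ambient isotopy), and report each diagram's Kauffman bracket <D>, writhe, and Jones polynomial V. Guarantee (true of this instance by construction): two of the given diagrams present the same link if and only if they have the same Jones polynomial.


classes: {D1, D2} | {D3, D5} | {D4}
V(D1) = t^-2 + 2 + t^2  [10 crossings, <D> = A^-8 + 2 + A^8, w = 0]
V(D2) = t^-2 + 2 + t^2  (w -2, c 12, <D> = A^-14 + 2A^-6 + A^2)
V(D3) = t^2 + 2t^4 - t^5 + 2t^6 - t^7 + t^8  (w +8, c 10, <D> = A^-8 - A^-4 + 2 - A^4 + 2A^8 + A^16)
V(D4) = t^-3 + t^-2 + t^-1 + 1  [10 crossings, <D> = A^-6 + A^-2 + A^2 + A^6, w = -2]
V(D5) = t^2 + 2t^4 - t^5 + 2t^6 - t^7 + t^8  [10 crossings, <D> = A^-8 - A^-4 + 2 - A^4 + 2A^8 + A^16, w = +8]
insight: 3 classes among 5 diagrams; unequal V(t) rules out equality


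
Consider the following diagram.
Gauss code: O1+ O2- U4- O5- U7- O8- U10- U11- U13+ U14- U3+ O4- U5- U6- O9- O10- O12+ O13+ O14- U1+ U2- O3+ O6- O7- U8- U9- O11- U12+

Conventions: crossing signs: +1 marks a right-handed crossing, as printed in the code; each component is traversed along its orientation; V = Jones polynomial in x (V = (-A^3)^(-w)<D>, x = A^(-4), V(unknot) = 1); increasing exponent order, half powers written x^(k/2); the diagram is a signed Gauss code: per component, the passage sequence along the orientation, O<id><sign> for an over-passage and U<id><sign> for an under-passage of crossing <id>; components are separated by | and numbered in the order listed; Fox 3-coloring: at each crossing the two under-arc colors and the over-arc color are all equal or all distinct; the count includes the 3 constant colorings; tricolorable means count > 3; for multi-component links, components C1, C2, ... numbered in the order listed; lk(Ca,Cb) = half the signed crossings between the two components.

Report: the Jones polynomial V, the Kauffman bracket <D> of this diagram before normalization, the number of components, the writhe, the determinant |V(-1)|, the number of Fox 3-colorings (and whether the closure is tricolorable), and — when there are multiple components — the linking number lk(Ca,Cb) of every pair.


V(x) = -x^-7 + x^-6 - x^-5 + x^-4 + x^-2
bracket: A^-10 + A^-2 - A^2 + A^6 - A^10, w = -6
1 component, writhe -6, over 14 crossings
det 5, colorings 3 of 3^14 — not tricolorable
observation: V spans 5 powers of x: at least 5 crossings in any diagram


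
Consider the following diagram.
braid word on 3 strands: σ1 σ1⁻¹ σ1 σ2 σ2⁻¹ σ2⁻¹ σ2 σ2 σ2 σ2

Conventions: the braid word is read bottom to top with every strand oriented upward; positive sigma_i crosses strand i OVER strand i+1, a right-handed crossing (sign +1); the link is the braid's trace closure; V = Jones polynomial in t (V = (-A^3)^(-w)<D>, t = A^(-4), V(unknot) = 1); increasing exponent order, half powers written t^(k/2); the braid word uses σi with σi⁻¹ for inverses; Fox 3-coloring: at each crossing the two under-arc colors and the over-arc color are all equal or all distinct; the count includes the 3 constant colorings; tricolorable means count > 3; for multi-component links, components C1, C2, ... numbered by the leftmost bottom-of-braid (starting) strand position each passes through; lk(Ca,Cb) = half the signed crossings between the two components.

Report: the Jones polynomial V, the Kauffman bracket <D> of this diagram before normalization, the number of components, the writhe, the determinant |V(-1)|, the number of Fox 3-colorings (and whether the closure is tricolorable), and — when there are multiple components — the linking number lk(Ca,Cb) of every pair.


V = t + t^3 - t^4
<D> = -A^-4 + 1 + A^8 (w = +4)
1 component over 10 crossings, w = +4
9 Fox colorings among 3^10, |V(-1)| = 3: tricolorable
why: |V(-1)| = 3: so tricolorable, since 3 divides 3


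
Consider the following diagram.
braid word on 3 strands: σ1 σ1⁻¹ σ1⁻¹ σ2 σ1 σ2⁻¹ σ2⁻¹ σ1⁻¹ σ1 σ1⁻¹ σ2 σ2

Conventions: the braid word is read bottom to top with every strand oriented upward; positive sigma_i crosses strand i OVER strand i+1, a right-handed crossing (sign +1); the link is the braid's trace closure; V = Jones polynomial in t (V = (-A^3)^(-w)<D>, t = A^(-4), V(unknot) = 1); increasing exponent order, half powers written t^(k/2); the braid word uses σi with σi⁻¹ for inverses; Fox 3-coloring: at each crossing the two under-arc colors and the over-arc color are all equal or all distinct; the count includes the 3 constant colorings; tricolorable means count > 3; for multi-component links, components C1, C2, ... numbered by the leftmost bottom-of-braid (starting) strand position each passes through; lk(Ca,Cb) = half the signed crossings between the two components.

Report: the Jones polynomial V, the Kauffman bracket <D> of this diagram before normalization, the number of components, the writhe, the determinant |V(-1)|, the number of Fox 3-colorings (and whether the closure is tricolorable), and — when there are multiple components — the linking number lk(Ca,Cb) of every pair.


V(t) = -t^-3 + t^-2 - t^-1 + 3 - t + t^2 - t^3
bracket: -A^-12 + A^-8 - A^-4 + 3 - A^4 + A^8 - A^12, w = 0
1 component, writhe 0, over 12 crossings
det 9, colorings 27 of 3^12 — tricolorable
observation: palindromic: swapping t for 1/t fixes V
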